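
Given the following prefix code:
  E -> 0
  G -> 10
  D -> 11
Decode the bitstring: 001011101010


Decoding step by step:
Bits 0 -> E
Bits 0 -> E
Bits 10 -> G
Bits 11 -> D
Bits 10 -> G
Bits 10 -> G
Bits 10 -> G


Decoded message: EEGDGGG


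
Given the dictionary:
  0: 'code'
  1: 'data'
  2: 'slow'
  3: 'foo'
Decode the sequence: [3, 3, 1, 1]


Look up each index in the dictionary:
  3 -> 'foo'
  3 -> 'foo'
  1 -> 'data'
  1 -> 'data'

Decoded: "foo foo data data"


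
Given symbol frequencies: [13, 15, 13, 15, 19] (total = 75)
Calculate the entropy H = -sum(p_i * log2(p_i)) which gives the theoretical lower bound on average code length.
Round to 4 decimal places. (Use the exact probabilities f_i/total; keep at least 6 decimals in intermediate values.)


Per-symbol terms -p_i * log2(p_i) with p_i = f_i/75:
  p = 13/75 = 0.173333: log2(p) = -2.528379, -p*log2(p) = 0.438252
  p = 15/75 = 0.200000: log2(p) = -2.321928, -p*log2(p) = 0.464386
  p = 13/75 = 0.173333: log2(p) = -2.528379, -p*log2(p) = 0.438252
  p = 15/75 = 0.200000: log2(p) = -2.321928, -p*log2(p) = 0.464386
  p = 19/75 = 0.253333: log2(p) = -1.980891, -p*log2(p) = 0.501826
H = 0.438252 + 0.464386 + 0.438252 + 0.464386 + 0.501826 = 2.307102

H = 2.3071 bits/symbol


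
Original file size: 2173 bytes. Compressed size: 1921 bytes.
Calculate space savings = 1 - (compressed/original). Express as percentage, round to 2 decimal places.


ratio = compressed/original = 1921/2173 = 0.884031
savings = 1 - ratio = 1 - 0.884031 = 0.115969
as a percentage: 0.115969 * 100 = 11.6%

Space savings = 1 - 1921/2173 = 11.6%


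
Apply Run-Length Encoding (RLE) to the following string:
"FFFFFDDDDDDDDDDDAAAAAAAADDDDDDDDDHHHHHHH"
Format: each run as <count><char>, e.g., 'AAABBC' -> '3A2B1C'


Scanning runs left to right:
  i=0: run of 'F' x 5 -> '5F'
  i=5: run of 'D' x 11 -> '11D'
  i=16: run of 'A' x 8 -> '8A'
  i=24: run of 'D' x 9 -> '9D'
  i=33: run of 'H' x 7 -> '7H'

RLE = 5F11D8A9D7H


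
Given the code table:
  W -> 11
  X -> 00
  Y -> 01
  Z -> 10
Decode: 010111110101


Decoding:
01 -> Y
01 -> Y
11 -> W
11 -> W
01 -> Y
01 -> Y


Result: YYWWYY


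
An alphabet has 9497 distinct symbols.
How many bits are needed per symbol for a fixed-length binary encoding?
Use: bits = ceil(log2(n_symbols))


log2(9497) = 13.2133
Bracket: 2^13 = 8192 < 9497 <= 2^14 = 16384
So ceil(log2(9497)) = 14

bits = ceil(log2(9497)) = ceil(13.2133) = 14 bits


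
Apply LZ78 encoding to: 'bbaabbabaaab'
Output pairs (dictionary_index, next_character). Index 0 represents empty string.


LZ78 encoding steps:
Dictionary: {0: ''}
Step 1: w='' (idx 0), next='b' -> output (0, 'b'), add 'b' as idx 1
Step 2: w='b' (idx 1), next='a' -> output (1, 'a'), add 'ba' as idx 2
Step 3: w='' (idx 0), next='a' -> output (0, 'a'), add 'a' as idx 3
Step 4: w='b' (idx 1), next='b' -> output (1, 'b'), add 'bb' as idx 4
Step 5: w='a' (idx 3), next='b' -> output (3, 'b'), add 'ab' as idx 5
Step 6: w='a' (idx 3), next='a' -> output (3, 'a'), add 'aa' as idx 6
Step 7: w='ab' (idx 5), end of input -> output (5, '')


Encoded: [(0, 'b'), (1, 'a'), (0, 'a'), (1, 'b'), (3, 'b'), (3, 'a'), (5, '')]


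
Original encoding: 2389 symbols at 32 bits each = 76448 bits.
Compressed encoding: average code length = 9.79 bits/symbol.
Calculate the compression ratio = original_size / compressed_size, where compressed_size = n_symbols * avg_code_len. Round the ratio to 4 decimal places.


original_size = n_symbols * orig_bits = 2389 * 32 = 76448 bits
compressed_size = n_symbols * avg_code_len = 2389 * 9.79 = 23388.31 bits
ratio = original_size / compressed_size = 76448 / 23388.31 = 3.2686

Compression ratio = 3.2686


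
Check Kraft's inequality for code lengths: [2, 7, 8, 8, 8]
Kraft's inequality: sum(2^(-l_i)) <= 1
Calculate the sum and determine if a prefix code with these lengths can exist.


Sum = 2^(-2) + 2^(-7) + 2^(-8) + 2^(-8) + 2^(-8)
    = 0.25 + 0.0078125 + 0.00390625 + 0.00390625 + 0.00390625
    = 69/256 = 0.26953125
Since 0.26953125 <= 1, Kraft's inequality IS satisfied.
A prefix code with these lengths CAN exist.

Kraft sum = 0.26953125. Satisfied.


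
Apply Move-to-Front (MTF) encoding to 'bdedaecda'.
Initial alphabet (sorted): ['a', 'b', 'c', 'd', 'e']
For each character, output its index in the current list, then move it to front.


MTF encoding:
'b': index 1 in ['a', 'b', 'c', 'd', 'e'] -> ['b', 'a', 'c', 'd', 'e']
'd': index 3 in ['b', 'a', 'c', 'd', 'e'] -> ['d', 'b', 'a', 'c', 'e']
'e': index 4 in ['d', 'b', 'a', 'c', 'e'] -> ['e', 'd', 'b', 'a', 'c']
'd': index 1 in ['e', 'd', 'b', 'a', 'c'] -> ['d', 'e', 'b', 'a', 'c']
'a': index 3 in ['d', 'e', 'b', 'a', 'c'] -> ['a', 'd', 'e', 'b', 'c']
'e': index 2 in ['a', 'd', 'e', 'b', 'c'] -> ['e', 'a', 'd', 'b', 'c']
'c': index 4 in ['e', 'a', 'd', 'b', 'c'] -> ['c', 'e', 'a', 'd', 'b']
'd': index 3 in ['c', 'e', 'a', 'd', 'b'] -> ['d', 'c', 'e', 'a', 'b']
'a': index 3 in ['d', 'c', 'e', 'a', 'b'] -> ['a', 'd', 'c', 'e', 'b']


Output: [1, 3, 4, 1, 3, 2, 4, 3, 3]


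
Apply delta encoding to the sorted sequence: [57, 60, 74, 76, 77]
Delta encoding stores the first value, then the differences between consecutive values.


First value: 57
Deltas:
  60 - 57 = 3
  74 - 60 = 14
  76 - 74 = 2
  77 - 76 = 1


Delta encoded: [57, 3, 14, 2, 1]


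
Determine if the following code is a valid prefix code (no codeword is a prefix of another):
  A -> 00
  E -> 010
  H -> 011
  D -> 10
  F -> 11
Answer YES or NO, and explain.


Checking each pair (does one codeword prefix another?):
  A='00' vs E='010': no prefix
  A='00' vs H='011': no prefix
  A='00' vs D='10': no prefix
  A='00' vs F='11': no prefix
  E='010' vs A='00': no prefix
  E='010' vs H='011': no prefix
  E='010' vs D='10': no prefix
  E='010' vs F='11': no prefix
  H='011' vs A='00': no prefix
  H='011' vs E='010': no prefix
  H='011' vs D='10': no prefix
  H='011' vs F='11': no prefix
  D='10' vs A='00': no prefix
  D='10' vs E='010': no prefix
  D='10' vs H='011': no prefix
  D='10' vs F='11': no prefix
  F='11' vs A='00': no prefix
  F='11' vs E='010': no prefix
  F='11' vs H='011': no prefix
  F='11' vs D='10': no prefix
No violation found over all pairs.

YES -- this is a valid prefix code. No codeword is a prefix of any other codeword.


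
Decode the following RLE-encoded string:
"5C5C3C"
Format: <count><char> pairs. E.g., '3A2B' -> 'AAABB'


Expanding each <count><char> pair:
  5C -> 'CCCCC'
  5C -> 'CCCCC'
  3C -> 'CCC'

Decoded = CCCCCCCCCCCCC


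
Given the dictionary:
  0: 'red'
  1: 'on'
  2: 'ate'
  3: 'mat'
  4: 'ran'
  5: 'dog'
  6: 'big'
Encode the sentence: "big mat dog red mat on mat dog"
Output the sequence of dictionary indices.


Look up each word in the dictionary:
  'big' -> 6
  'mat' -> 3
  'dog' -> 5
  'red' -> 0
  'mat' -> 3
  'on' -> 1
  'mat' -> 3
  'dog' -> 5

Encoded: [6, 3, 5, 0, 3, 1, 3, 5]


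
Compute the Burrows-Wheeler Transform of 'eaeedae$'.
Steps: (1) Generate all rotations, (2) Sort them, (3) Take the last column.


Rotations (sorted):
  0: $eaeedae -> last char: e
  1: ae$eaeed -> last char: d
  2: aeedae$e -> last char: e
  3: dae$eaee -> last char: e
  4: e$eaeeda -> last char: a
  5: eaeedae$ -> last char: $
  6: edae$eae -> last char: e
  7: eedae$ea -> last char: a


BWT = edeea$ea


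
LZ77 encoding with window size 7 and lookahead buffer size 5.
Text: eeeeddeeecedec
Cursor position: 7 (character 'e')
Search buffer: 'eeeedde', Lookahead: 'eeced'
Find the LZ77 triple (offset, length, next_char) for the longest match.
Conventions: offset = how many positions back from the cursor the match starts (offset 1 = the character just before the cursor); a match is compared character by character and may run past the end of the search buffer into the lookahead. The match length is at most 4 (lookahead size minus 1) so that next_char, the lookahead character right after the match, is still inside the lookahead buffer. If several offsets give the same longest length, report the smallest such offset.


Try each offset into the search buffer:
  offset=1 (pos 6, char 'e'): match length 2
  offset=2 (pos 5, char 'd'): match length 0
  offset=3 (pos 4, char 'd'): match length 0
  offset=4 (pos 3, char 'e'): match length 1
  offset=5 (pos 2, char 'e'): match length 2
  offset=6 (pos 1, char 'e'): match length 2
  offset=7 (pos 0, char 'e'): match length 2
Longest match has length 2, found at offsets 1, 5, 6, 7; take the smallest, offset 1.
next_char = character at position 7 + 2 = 9 -> 'c'

Best match: offset=1, length=2 (matching 'ee' starting at position 6)
LZ77 triple: (1, 2, 'c')


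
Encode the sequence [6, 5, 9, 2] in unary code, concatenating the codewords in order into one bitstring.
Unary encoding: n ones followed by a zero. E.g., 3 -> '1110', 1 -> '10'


Encode each number as n ones followed by a terminating 0:
  6 -> 1111110 (7 bits)
  5 -> 111110 (6 bits)
  9 -> 1111111110 (10 bits)
  2 -> 110 (3 bits)
Total length = 7 + 6 + 10 + 3 = 26 bits.

Unary([6, 5, 9, 2]) = 11111101111101111111110110 (26 bits)


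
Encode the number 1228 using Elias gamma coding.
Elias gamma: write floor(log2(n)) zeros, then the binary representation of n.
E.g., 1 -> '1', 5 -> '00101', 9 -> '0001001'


num_bits = floor(log2(1228)) + 1 = 11
leading_zeros = num_bits - 1 = 10
binary(1228) = 10011001100

Elias gamma(1228) = '0000000000' + '10011001100' = 000000000010011001100 (21 bits)


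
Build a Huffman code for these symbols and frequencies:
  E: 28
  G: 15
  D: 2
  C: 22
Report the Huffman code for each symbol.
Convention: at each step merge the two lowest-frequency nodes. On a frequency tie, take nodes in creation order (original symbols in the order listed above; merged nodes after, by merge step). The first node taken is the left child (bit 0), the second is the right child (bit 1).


Huffman tree construction:
Step 1: Merge D(2) + G(15) = 17
Step 2: Merge (D+G)(17) + C(22) = 39
Step 3: Merge E(28) + ((D+G)+C)(39) = 67
Read each symbol's code off the tree from the root (left child = 0, right child = 1).

Codes:
  E: 0 (length 1)
  G: 101 (length 3)
  D: 100 (length 3)
  C: 11 (length 2)
Average code length: 123/67 = 1.8358 bits/symbol


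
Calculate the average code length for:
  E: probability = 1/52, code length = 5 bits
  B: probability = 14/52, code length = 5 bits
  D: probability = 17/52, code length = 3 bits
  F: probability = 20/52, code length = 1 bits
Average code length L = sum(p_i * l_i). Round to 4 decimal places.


Weighted contributions p_i * l_i:
  E: (1/52) * 5 = 5/52
  B: (14/52) * 5 = 70/52
  D: (17/52) * 3 = 51/52
  F: (20/52) * 1 = 20/52
Sum = (5 + 70 + 51 + 20)/52 = 146/52

L = 146/52 = 2.8077 bits/symbol


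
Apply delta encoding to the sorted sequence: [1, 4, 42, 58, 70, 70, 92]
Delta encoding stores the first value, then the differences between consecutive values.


First value: 1
Deltas:
  4 - 1 = 3
  42 - 4 = 38
  58 - 42 = 16
  70 - 58 = 12
  70 - 70 = 0
  92 - 70 = 22


Delta encoded: [1, 3, 38, 16, 12, 0, 22]


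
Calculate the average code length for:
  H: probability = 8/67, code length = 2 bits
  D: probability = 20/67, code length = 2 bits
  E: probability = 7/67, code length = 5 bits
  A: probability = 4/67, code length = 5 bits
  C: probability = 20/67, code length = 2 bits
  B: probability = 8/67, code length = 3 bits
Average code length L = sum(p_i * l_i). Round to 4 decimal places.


Weighted contributions p_i * l_i:
  H: (8/67) * 2 = 16/67
  D: (20/67) * 2 = 40/67
  E: (7/67) * 5 = 35/67
  A: (4/67) * 5 = 20/67
  C: (20/67) * 2 = 40/67
  B: (8/67) * 3 = 24/67
Sum = (16 + 40 + 35 + 20 + 40 + 24)/67 = 175/67

L = 175/67 = 2.6119 bits/symbol


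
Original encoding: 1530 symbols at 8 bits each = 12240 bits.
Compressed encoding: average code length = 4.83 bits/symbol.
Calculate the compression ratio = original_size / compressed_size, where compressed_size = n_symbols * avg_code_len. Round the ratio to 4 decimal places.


original_size = n_symbols * orig_bits = 1530 * 8 = 12240 bits
compressed_size = n_symbols * avg_code_len = 1530 * 4.83 = 7389.9 bits
ratio = original_size / compressed_size = 12240 / 7389.9 = 1.6563

Compression ratio = 1.6563


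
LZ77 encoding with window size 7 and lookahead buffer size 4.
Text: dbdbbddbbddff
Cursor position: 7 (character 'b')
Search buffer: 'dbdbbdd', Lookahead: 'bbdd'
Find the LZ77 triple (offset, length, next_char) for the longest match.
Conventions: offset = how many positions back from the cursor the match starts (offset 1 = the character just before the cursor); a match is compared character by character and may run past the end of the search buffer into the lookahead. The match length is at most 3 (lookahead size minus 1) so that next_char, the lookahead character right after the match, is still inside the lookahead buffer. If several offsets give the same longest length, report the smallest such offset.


Try each offset into the search buffer:
  offset=1 (pos 6, char 'd'): match length 0
  offset=2 (pos 5, char 'd'): match length 0
  offset=3 (pos 4, char 'b'): match length 1
  offset=4 (pos 3, char 'b'): match length 3
  offset=5 (pos 2, char 'd'): match length 0
  offset=6 (pos 1, char 'b'): match length 1
  offset=7 (pos 0, char 'd'): match length 0
Longest match has length 3 at offset 4.
next_char = character at position 7 + 3 = 10 -> 'd'

Best match: offset=4, length=3 (matching 'bbd' starting at position 3)
LZ77 triple: (4, 3, 'd')


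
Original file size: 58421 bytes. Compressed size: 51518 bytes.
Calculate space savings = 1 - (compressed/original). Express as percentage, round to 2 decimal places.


ratio = compressed/original = 51518/58421 = 0.88184
savings = 1 - ratio = 1 - 0.88184 = 0.11816
as a percentage: 0.11816 * 100 = 11.82%

Space savings = 1 - 51518/58421 = 11.82%


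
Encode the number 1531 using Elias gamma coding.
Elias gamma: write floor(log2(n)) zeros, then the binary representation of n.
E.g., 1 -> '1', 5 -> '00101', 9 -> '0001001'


num_bits = floor(log2(1531)) + 1 = 11
leading_zeros = num_bits - 1 = 10
binary(1531) = 10111111011

Elias gamma(1531) = '0000000000' + '10111111011' = 000000000010111111011 (21 bits)


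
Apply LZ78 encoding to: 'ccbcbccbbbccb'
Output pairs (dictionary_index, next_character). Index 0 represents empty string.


LZ78 encoding steps:
Dictionary: {0: ''}
Step 1: w='' (idx 0), next='c' -> output (0, 'c'), add 'c' as idx 1
Step 2: w='c' (idx 1), next='b' -> output (1, 'b'), add 'cb' as idx 2
Step 3: w='cb' (idx 2), next='c' -> output (2, 'c'), add 'cbc' as idx 3
Step 4: w='cb' (idx 2), next='b' -> output (2, 'b'), add 'cbb' as idx 4
Step 5: w='' (idx 0), next='b' -> output (0, 'b'), add 'b' as idx 5
Step 6: w='c' (idx 1), next='c' -> output (1, 'c'), add 'cc' as idx 6
Step 7: w='b' (idx 5), end of input -> output (5, '')


Encoded: [(0, 'c'), (1, 'b'), (2, 'c'), (2, 'b'), (0, 'b'), (1, 'c'), (5, '')]


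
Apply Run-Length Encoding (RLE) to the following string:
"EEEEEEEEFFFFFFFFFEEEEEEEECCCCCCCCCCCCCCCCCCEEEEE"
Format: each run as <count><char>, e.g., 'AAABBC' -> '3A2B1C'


Scanning runs left to right:
  i=0: run of 'E' x 8 -> '8E'
  i=8: run of 'F' x 9 -> '9F'
  i=17: run of 'E' x 8 -> '8E'
  i=25: run of 'C' x 18 -> '18C'
  i=43: run of 'E' x 5 -> '5E'

RLE = 8E9F8E18C5E


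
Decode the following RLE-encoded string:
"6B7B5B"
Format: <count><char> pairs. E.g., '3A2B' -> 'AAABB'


Expanding each <count><char> pair:
  6B -> 'BBBBBB'
  7B -> 'BBBBBBB'
  5B -> 'BBBBB'

Decoded = BBBBBBBBBBBBBBBBBB


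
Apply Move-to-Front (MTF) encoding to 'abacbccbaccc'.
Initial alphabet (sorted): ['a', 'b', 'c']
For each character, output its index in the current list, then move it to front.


MTF encoding:
'a': index 0 in ['a', 'b', 'c'] -> ['a', 'b', 'c']
'b': index 1 in ['a', 'b', 'c'] -> ['b', 'a', 'c']
'a': index 1 in ['b', 'a', 'c'] -> ['a', 'b', 'c']
'c': index 2 in ['a', 'b', 'c'] -> ['c', 'a', 'b']
'b': index 2 in ['c', 'a', 'b'] -> ['b', 'c', 'a']
'c': index 1 in ['b', 'c', 'a'] -> ['c', 'b', 'a']
'c': index 0 in ['c', 'b', 'a'] -> ['c', 'b', 'a']
'b': index 1 in ['c', 'b', 'a'] -> ['b', 'c', 'a']
'a': index 2 in ['b', 'c', 'a'] -> ['a', 'b', 'c']
'c': index 2 in ['a', 'b', 'c'] -> ['c', 'a', 'b']
'c': index 0 in ['c', 'a', 'b'] -> ['c', 'a', 'b']
'c': index 0 in ['c', 'a', 'b'] -> ['c', 'a', 'b']


Output: [0, 1, 1, 2, 2, 1, 0, 1, 2, 2, 0, 0]


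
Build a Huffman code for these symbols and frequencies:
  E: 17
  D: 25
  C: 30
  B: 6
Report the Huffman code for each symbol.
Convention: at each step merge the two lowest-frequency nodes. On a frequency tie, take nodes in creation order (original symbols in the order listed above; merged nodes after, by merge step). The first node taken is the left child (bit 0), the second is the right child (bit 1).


Huffman tree construction:
Step 1: Merge B(6) + E(17) = 23
Step 2: Merge (B+E)(23) + D(25) = 48
Step 3: Merge C(30) + ((B+E)+D)(48) = 78
Read each symbol's code off the tree from the root (left child = 0, right child = 1).

Codes:
  E: 101 (length 3)
  D: 11 (length 2)
  C: 0 (length 1)
  B: 100 (length 3)
Average code length: 149/78 = 1.9103 bits/symbol


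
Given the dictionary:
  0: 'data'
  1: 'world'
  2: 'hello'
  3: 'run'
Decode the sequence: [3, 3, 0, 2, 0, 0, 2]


Look up each index in the dictionary:
  3 -> 'run'
  3 -> 'run'
  0 -> 'data'
  2 -> 'hello'
  0 -> 'data'
  0 -> 'data'
  2 -> 'hello'

Decoded: "run run data hello data data hello"


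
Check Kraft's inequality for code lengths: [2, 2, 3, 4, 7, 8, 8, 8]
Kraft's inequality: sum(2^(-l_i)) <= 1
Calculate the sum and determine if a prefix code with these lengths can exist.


Sum = 2^(-2) + 2^(-2) + 2^(-3) + 2^(-4) + 2^(-7) + 2^(-8) + 2^(-8) + 2^(-8)
    = 0.25 + 0.25 + 0.125 + 0.0625 + 0.0078125 + 0.00390625 + 0.00390625 + 0.00390625
    = 181/256 = 0.70703125
Since 0.70703125 <= 1, Kraft's inequality IS satisfied.
A prefix code with these lengths CAN exist.

Kraft sum = 0.70703125. Satisfied.


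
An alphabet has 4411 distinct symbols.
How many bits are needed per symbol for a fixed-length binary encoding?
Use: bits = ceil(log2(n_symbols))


log2(4411) = 12.1069
Bracket: 2^12 = 4096 < 4411 <= 2^13 = 8192
So ceil(log2(4411)) = 13

bits = ceil(log2(4411)) = ceil(12.1069) = 13 bits


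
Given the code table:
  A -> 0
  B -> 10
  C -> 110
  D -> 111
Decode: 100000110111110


Decoding:
10 -> B
0 -> A
0 -> A
0 -> A
0 -> A
110 -> C
111 -> D
110 -> C


Result: BAAAACDC


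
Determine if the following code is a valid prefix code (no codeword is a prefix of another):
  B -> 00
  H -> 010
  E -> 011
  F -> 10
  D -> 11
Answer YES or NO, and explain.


Checking each pair (does one codeword prefix another?):
  B='00' vs H='010': no prefix
  B='00' vs E='011': no prefix
  B='00' vs F='10': no prefix
  B='00' vs D='11': no prefix
  H='010' vs B='00': no prefix
  H='010' vs E='011': no prefix
  H='010' vs F='10': no prefix
  H='010' vs D='11': no prefix
  E='011' vs B='00': no prefix
  E='011' vs H='010': no prefix
  E='011' vs F='10': no prefix
  E='011' vs D='11': no prefix
  F='10' vs B='00': no prefix
  F='10' vs H='010': no prefix
  F='10' vs E='011': no prefix
  F='10' vs D='11': no prefix
  D='11' vs B='00': no prefix
  D='11' vs H='010': no prefix
  D='11' vs E='011': no prefix
  D='11' vs F='10': no prefix
No violation found over all pairs.

YES -- this is a valid prefix code. No codeword is a prefix of any other codeword.


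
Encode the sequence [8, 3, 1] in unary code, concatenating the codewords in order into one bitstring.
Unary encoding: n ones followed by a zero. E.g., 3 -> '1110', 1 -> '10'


Encode each number as n ones followed by a terminating 0:
  8 -> 111111110 (9 bits)
  3 -> 1110 (4 bits)
  1 -> 10 (2 bits)
Total length = 9 + 4 + 2 = 15 bits.

Unary([8, 3, 1]) = 111111110111010 (15 bits)


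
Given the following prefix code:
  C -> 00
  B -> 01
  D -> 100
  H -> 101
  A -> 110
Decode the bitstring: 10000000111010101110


Decoding step by step:
Bits 100 -> D
Bits 00 -> C
Bits 00 -> C
Bits 01 -> B
Bits 110 -> A
Bits 101 -> H
Bits 01 -> B
Bits 110 -> A


Decoded message: DCCBAHBA


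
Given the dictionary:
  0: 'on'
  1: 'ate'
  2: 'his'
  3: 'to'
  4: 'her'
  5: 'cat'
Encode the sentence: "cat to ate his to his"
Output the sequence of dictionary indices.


Look up each word in the dictionary:
  'cat' -> 5
  'to' -> 3
  'ate' -> 1
  'his' -> 2
  'to' -> 3
  'his' -> 2

Encoded: [5, 3, 1, 2, 3, 2]


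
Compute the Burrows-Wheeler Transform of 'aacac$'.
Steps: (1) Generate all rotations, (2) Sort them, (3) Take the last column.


Rotations (sorted):
  0: $aacac -> last char: c
  1: aacac$ -> last char: $
  2: ac$aac -> last char: c
  3: acac$a -> last char: a
  4: c$aaca -> last char: a
  5: cac$aa -> last char: a


BWT = c$caaa


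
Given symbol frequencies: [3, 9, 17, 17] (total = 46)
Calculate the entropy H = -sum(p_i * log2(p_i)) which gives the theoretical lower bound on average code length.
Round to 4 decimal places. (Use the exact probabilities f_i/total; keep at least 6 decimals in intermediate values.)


Per-symbol terms -p_i * log2(p_i) with p_i = f_i/46:
  p = 3/46 = 0.065217: log2(p) = -3.938599, -p*log2(p) = 0.256865
  p = 9/46 = 0.195652: log2(p) = -2.353637, -p*log2(p) = 0.460494
  p = 17/46 = 0.369565: log2(p) = -1.436099, -p*log2(p) = 0.530732
  p = 17/46 = 0.369565: log2(p) = -1.436099, -p*log2(p) = 0.530732
H = 0.256865 + 0.460494 + 0.530732 + 0.530732 = 1.778823

H = 1.7788 bits/symbol


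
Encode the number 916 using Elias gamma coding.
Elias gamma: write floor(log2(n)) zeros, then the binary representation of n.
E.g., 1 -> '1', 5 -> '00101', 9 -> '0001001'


num_bits = floor(log2(916)) + 1 = 10
leading_zeros = num_bits - 1 = 9
binary(916) = 1110010100

Elias gamma(916) = '000000000' + '1110010100' = 0000000001110010100 (19 bits)


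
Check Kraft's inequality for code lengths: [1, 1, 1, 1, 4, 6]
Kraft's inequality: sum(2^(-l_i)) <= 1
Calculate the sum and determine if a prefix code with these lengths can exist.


Sum = 2^(-1) + 2^(-1) + 2^(-1) + 2^(-1) + 2^(-4) + 2^(-6)
    = 0.5 + 0.5 + 0.5 + 0.5 + 0.0625 + 0.015625
    = 133/64 = 2.078125
Since 2.078125 > 1, Kraft's inequality is NOT satisfied.
A prefix code with these lengths CANNOT exist.

Kraft sum = 2.078125. Not satisfied.


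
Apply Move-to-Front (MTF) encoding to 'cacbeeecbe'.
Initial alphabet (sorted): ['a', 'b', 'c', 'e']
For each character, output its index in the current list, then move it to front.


MTF encoding:
'c': index 2 in ['a', 'b', 'c', 'e'] -> ['c', 'a', 'b', 'e']
'a': index 1 in ['c', 'a', 'b', 'e'] -> ['a', 'c', 'b', 'e']
'c': index 1 in ['a', 'c', 'b', 'e'] -> ['c', 'a', 'b', 'e']
'b': index 2 in ['c', 'a', 'b', 'e'] -> ['b', 'c', 'a', 'e']
'e': index 3 in ['b', 'c', 'a', 'e'] -> ['e', 'b', 'c', 'a']
'e': index 0 in ['e', 'b', 'c', 'a'] -> ['e', 'b', 'c', 'a']
'e': index 0 in ['e', 'b', 'c', 'a'] -> ['e', 'b', 'c', 'a']
'c': index 2 in ['e', 'b', 'c', 'a'] -> ['c', 'e', 'b', 'a']
'b': index 2 in ['c', 'e', 'b', 'a'] -> ['b', 'c', 'e', 'a']
'e': index 2 in ['b', 'c', 'e', 'a'] -> ['e', 'b', 'c', 'a']


Output: [2, 1, 1, 2, 3, 0, 0, 2, 2, 2]


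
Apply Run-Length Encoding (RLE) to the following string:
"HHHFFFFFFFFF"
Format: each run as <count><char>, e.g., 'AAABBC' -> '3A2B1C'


Scanning runs left to right:
  i=0: run of 'H' x 3 -> '3H'
  i=3: run of 'F' x 9 -> '9F'

RLE = 3H9F


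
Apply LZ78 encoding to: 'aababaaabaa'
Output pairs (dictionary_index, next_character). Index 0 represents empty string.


LZ78 encoding steps:
Dictionary: {0: ''}
Step 1: w='' (idx 0), next='a' -> output (0, 'a'), add 'a' as idx 1
Step 2: w='a' (idx 1), next='b' -> output (1, 'b'), add 'ab' as idx 2
Step 3: w='ab' (idx 2), next='a' -> output (2, 'a'), add 'aba' as idx 3
Step 4: w='a' (idx 1), next='a' -> output (1, 'a'), add 'aa' as idx 4
Step 5: w='' (idx 0), next='b' -> output (0, 'b'), add 'b' as idx 5
Step 6: w='aa' (idx 4), end of input -> output (4, '')


Encoded: [(0, 'a'), (1, 'b'), (2, 'a'), (1, 'a'), (0, 'b'), (4, '')]


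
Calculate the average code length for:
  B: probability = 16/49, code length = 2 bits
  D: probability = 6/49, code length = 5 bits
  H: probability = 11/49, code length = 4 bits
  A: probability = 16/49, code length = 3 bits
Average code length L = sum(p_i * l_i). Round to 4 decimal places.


Weighted contributions p_i * l_i:
  B: (16/49) * 2 = 32/49
  D: (6/49) * 5 = 30/49
  H: (11/49) * 4 = 44/49
  A: (16/49) * 3 = 48/49
Sum = (32 + 30 + 44 + 48)/49 = 154/49

L = 154/49 = 3.1429 bits/symbol


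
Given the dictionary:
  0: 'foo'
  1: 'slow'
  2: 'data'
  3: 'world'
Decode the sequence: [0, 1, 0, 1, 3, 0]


Look up each index in the dictionary:
  0 -> 'foo'
  1 -> 'slow'
  0 -> 'foo'
  1 -> 'slow'
  3 -> 'world'
  0 -> 'foo'

Decoded: "foo slow foo slow world foo"


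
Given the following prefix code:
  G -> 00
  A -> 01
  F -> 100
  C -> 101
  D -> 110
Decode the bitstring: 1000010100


Decoding step by step:
Bits 100 -> F
Bits 00 -> G
Bits 101 -> C
Bits 00 -> G


Decoded message: FGCG


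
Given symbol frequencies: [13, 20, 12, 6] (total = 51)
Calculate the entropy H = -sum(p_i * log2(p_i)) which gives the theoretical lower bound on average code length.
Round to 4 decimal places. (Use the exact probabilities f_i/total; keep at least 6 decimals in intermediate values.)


Per-symbol terms -p_i * log2(p_i) with p_i = f_i/51:
  p = 13/51 = 0.254902: log2(p) = -1.971986, -p*log2(p) = 0.502663
  p = 20/51 = 0.392157: log2(p) = -1.350497, -p*log2(p) = 0.529607
  p = 12/51 = 0.235294: log2(p) = -2.087463, -p*log2(p) = 0.491168
  p = 6/51 = 0.117647: log2(p) = -3.087463, -p*log2(p) = 0.363231
H = 0.502663 + 0.529607 + 0.491168 + 0.363231 = 1.886669

H = 1.8867 bits/symbol


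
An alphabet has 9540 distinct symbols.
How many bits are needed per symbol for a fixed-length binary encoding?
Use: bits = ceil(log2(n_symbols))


log2(9540) = 13.2198
Bracket: 2^13 = 8192 < 9540 <= 2^14 = 16384
So ceil(log2(9540)) = 14

bits = ceil(log2(9540)) = ceil(13.2198) = 14 bits


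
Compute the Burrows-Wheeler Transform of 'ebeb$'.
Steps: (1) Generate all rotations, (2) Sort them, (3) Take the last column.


Rotations (sorted):
  0: $ebeb -> last char: b
  1: b$ebe -> last char: e
  2: beb$e -> last char: e
  3: eb$eb -> last char: b
  4: ebeb$ -> last char: $


BWT = beeb$


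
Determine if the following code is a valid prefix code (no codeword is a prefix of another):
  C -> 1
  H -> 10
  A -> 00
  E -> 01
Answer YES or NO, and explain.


Checking each pair (does one codeword prefix another?):
  C='1' vs H='10': prefix -- VIOLATION

NO -- this is NOT a valid prefix code. C (1) is a prefix of H (10).


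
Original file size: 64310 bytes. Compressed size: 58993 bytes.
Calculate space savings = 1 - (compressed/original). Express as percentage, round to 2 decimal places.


ratio = compressed/original = 58993/64310 = 0.917322
savings = 1 - ratio = 1 - 0.917322 = 0.082678
as a percentage: 0.082678 * 100 = 8.27%

Space savings = 1 - 58993/64310 = 8.27%


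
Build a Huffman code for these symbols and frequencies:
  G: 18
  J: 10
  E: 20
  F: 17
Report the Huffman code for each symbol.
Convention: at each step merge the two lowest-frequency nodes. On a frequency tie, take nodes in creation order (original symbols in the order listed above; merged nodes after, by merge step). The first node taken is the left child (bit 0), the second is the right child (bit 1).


Huffman tree construction:
Step 1: Merge J(10) + F(17) = 27
Step 2: Merge G(18) + E(20) = 38
Step 3: Merge (J+F)(27) + (G+E)(38) = 65
Read each symbol's code off the tree from the root (left child = 0, right child = 1).

Codes:
  G: 10 (length 2)
  J: 00 (length 2)
  E: 11 (length 2)
  F: 01 (length 2)
Average code length: 130/65 = 2.0000 bits/symbol


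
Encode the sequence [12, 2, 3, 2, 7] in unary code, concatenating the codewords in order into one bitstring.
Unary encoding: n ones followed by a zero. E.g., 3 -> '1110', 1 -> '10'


Encode each number as n ones followed by a terminating 0:
  12 -> 1111111111110 (13 bits)
  2 -> 110 (3 bits)
  3 -> 1110 (4 bits)
  2 -> 110 (3 bits)
  7 -> 11111110 (8 bits)
Total length = 13 + 3 + 4 + 3 + 8 = 31 bits.

Unary([12, 2, 3, 2, 7]) = 1111111111110110111011011111110 (31 bits)


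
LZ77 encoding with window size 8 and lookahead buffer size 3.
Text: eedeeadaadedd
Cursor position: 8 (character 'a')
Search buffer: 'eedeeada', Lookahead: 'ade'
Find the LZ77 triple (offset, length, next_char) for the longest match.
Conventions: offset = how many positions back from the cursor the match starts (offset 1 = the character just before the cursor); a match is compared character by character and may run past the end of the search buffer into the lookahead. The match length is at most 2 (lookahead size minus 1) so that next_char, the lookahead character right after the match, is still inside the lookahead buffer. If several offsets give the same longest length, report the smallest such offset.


Try each offset into the search buffer:
  offset=1 (pos 7, char 'a'): match length 1
  offset=2 (pos 6, char 'd'): match length 0
  offset=3 (pos 5, char 'a'): match length 2
  offset=4 (pos 4, char 'e'): match length 0
  offset=5 (pos 3, char 'e'): match length 0
  offset=6 (pos 2, char 'd'): match length 0
  offset=7 (pos 1, char 'e'): match length 0
  offset=8 (pos 0, char 'e'): match length 0
Longest match has length 2 at offset 3.
next_char = character at position 8 + 2 = 10 -> 'e'

Best match: offset=3, length=2 (matching 'ad' starting at position 5)
LZ77 triple: (3, 2, 'e')


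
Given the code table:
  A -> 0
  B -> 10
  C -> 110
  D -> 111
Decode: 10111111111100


Decoding:
10 -> B
111 -> D
111 -> D
111 -> D
10 -> B
0 -> A


Result: BDDDBA


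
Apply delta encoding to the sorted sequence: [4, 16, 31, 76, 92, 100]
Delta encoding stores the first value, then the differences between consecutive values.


First value: 4
Deltas:
  16 - 4 = 12
  31 - 16 = 15
  76 - 31 = 45
  92 - 76 = 16
  100 - 92 = 8


Delta encoded: [4, 12, 15, 45, 16, 8]


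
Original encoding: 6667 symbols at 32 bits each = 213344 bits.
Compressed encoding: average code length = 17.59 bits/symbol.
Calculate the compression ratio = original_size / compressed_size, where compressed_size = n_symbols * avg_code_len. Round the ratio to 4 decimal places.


original_size = n_symbols * orig_bits = 6667 * 32 = 213344 bits
compressed_size = n_symbols * avg_code_len = 6667 * 17.59 = 117272.53 bits
ratio = original_size / compressed_size = 213344 / 117272.53 = 1.8192

Compression ratio = 1.8192


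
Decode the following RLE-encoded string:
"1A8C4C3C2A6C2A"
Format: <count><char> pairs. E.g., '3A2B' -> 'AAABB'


Expanding each <count><char> pair:
  1A -> 'A'
  8C -> 'CCCCCCCC'
  4C -> 'CCCC'
  3C -> 'CCC'
  2A -> 'AA'
  6C -> 'CCCCCC'
  2A -> 'AA'

Decoded = ACCCCCCCCCCCCCCCAACCCCCCAA


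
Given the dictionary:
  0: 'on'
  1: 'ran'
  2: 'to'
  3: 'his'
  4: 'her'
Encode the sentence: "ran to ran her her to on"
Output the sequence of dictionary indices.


Look up each word in the dictionary:
  'ran' -> 1
  'to' -> 2
  'ran' -> 1
  'her' -> 4
  'her' -> 4
  'to' -> 2
  'on' -> 0

Encoded: [1, 2, 1, 4, 4, 2, 0]


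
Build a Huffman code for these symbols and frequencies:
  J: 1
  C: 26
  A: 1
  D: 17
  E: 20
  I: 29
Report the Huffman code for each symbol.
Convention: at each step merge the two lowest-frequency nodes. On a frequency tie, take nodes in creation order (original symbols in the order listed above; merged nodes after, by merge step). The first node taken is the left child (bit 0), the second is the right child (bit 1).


Huffman tree construction:
Step 1: Merge J(1) + A(1) = 2
Step 2: Merge (J+A)(2) + D(17) = 19
Step 3: Merge ((J+A)+D)(19) + E(20) = 39
Step 4: Merge C(26) + I(29) = 55
Step 5: Merge (((J+A)+D)+E)(39) + (C+I)(55) = 94
Read each symbol's code off the tree from the root (left child = 0, right child = 1).

Codes:
  J: 0000 (length 4)
  C: 10 (length 2)
  A: 0001 (length 4)
  D: 001 (length 3)
  E: 01 (length 2)
  I: 11 (length 2)
Average code length: 209/94 = 2.2234 bits/symbol


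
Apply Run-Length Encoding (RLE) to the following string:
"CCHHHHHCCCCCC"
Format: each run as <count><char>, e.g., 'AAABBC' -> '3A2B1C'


Scanning runs left to right:
  i=0: run of 'C' x 2 -> '2C'
  i=2: run of 'H' x 5 -> '5H'
  i=7: run of 'C' x 6 -> '6C'

RLE = 2C5H6C


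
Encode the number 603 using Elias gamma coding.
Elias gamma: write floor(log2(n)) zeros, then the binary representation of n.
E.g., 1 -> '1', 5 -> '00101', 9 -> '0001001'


num_bits = floor(log2(603)) + 1 = 10
leading_zeros = num_bits - 1 = 9
binary(603) = 1001011011

Elias gamma(603) = '000000000' + '1001011011' = 0000000001001011011 (19 bits)


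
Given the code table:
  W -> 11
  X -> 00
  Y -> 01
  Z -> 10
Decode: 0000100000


Decoding:
00 -> X
00 -> X
10 -> Z
00 -> X
00 -> X


Result: XXZXX


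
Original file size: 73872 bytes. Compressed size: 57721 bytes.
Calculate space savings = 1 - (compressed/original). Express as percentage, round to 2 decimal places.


ratio = compressed/original = 57721/73872 = 0.781365
savings = 1 - ratio = 1 - 0.781365 = 0.218635
as a percentage: 0.218635 * 100 = 21.86%

Space savings = 1 - 57721/73872 = 21.86%


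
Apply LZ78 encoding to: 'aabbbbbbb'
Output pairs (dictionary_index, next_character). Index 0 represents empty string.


LZ78 encoding steps:
Dictionary: {0: ''}
Step 1: w='' (idx 0), next='a' -> output (0, 'a'), add 'a' as idx 1
Step 2: w='a' (idx 1), next='b' -> output (1, 'b'), add 'ab' as idx 2
Step 3: w='' (idx 0), next='b' -> output (0, 'b'), add 'b' as idx 3
Step 4: w='b' (idx 3), next='b' -> output (3, 'b'), add 'bb' as idx 4
Step 5: w='bb' (idx 4), next='b' -> output (4, 'b'), add 'bbb' as idx 5


Encoded: [(0, 'a'), (1, 'b'), (0, 'b'), (3, 'b'), (4, 'b')]


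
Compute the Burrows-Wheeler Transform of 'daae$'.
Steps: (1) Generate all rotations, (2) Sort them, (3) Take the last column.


Rotations (sorted):
  0: $daae -> last char: e
  1: aae$d -> last char: d
  2: ae$da -> last char: a
  3: daae$ -> last char: $
  4: e$daa -> last char: a


BWT = eda$a


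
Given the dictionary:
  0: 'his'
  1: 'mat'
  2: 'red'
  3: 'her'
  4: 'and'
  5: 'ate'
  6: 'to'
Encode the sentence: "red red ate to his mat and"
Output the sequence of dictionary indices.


Look up each word in the dictionary:
  'red' -> 2
  'red' -> 2
  'ate' -> 5
  'to' -> 6
  'his' -> 0
  'mat' -> 1
  'and' -> 4

Encoded: [2, 2, 5, 6, 0, 1, 4]


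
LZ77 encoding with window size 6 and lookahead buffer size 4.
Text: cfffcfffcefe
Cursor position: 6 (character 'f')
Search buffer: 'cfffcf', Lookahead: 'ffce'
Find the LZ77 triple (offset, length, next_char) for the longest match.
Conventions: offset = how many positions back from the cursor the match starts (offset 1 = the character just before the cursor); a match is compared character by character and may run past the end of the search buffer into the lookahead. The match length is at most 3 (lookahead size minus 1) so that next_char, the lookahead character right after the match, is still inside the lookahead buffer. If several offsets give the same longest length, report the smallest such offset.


Try each offset into the search buffer:
  offset=1 (pos 5, char 'f'): match length 2
  offset=2 (pos 4, char 'c'): match length 0
  offset=3 (pos 3, char 'f'): match length 1
  offset=4 (pos 2, char 'f'): match length 3
  offset=5 (pos 1, char 'f'): match length 2
  offset=6 (pos 0, char 'c'): match length 0
Longest match has length 3 at offset 4.
next_char = character at position 6 + 3 = 9 -> 'e'

Best match: offset=4, length=3 (matching 'ffc' starting at position 2)
LZ77 triple: (4, 3, 'e')


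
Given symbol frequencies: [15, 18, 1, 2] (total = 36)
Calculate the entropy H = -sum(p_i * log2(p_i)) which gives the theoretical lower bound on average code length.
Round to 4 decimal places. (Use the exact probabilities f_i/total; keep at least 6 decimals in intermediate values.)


Per-symbol terms -p_i * log2(p_i) with p_i = f_i/36:
  p = 15/36 = 0.416667: log2(p) = -1.263034, -p*log2(p) = 0.526264
  p = 18/36 = 0.500000: log2(p) = -1.000000, -p*log2(p) = 0.500000
  p = 1/36 = 0.027778: log2(p) = -5.169925, -p*log2(p) = 0.143609
  p = 2/36 = 0.055556: log2(p) = -4.169925, -p*log2(p) = 0.231663
H = 0.526264 + 0.500000 + 0.143609 + 0.231663 = 1.401536

H = 1.4015 bits/symbol


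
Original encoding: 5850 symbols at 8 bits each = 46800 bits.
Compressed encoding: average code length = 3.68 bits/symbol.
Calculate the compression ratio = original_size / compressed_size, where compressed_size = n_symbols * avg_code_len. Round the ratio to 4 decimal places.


original_size = n_symbols * orig_bits = 5850 * 8 = 46800 bits
compressed_size = n_symbols * avg_code_len = 5850 * 3.68 = 21528.0 bits
ratio = original_size / compressed_size = 46800 / 21528.0 = 2.1739

Compression ratio = 2.1739


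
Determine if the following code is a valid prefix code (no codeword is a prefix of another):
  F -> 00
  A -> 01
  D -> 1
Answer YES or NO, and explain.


Checking each pair (does one codeword prefix another?):
  F='00' vs A='01': no prefix
  F='00' vs D='1': no prefix
  A='01' vs F='00': no prefix
  A='01' vs D='1': no prefix
  D='1' vs F='00': no prefix
  D='1' vs A='01': no prefix
No violation found over all pairs.

YES -- this is a valid prefix code. No codeword is a prefix of any other codeword.


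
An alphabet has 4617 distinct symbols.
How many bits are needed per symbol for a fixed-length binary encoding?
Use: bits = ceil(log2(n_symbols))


log2(4617) = 12.1727
Bracket: 2^12 = 4096 < 4617 <= 2^13 = 8192
So ceil(log2(4617)) = 13

bits = ceil(log2(4617)) = ceil(12.1727) = 13 bits


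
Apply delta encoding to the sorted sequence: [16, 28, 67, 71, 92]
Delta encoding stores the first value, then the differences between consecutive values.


First value: 16
Deltas:
  28 - 16 = 12
  67 - 28 = 39
  71 - 67 = 4
  92 - 71 = 21


Delta encoded: [16, 12, 39, 4, 21]


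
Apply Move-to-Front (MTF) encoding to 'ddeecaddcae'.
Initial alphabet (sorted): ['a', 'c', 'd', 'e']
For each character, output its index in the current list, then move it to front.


MTF encoding:
'd': index 2 in ['a', 'c', 'd', 'e'] -> ['d', 'a', 'c', 'e']
'd': index 0 in ['d', 'a', 'c', 'e'] -> ['d', 'a', 'c', 'e']
'e': index 3 in ['d', 'a', 'c', 'e'] -> ['e', 'd', 'a', 'c']
'e': index 0 in ['e', 'd', 'a', 'c'] -> ['e', 'd', 'a', 'c']
'c': index 3 in ['e', 'd', 'a', 'c'] -> ['c', 'e', 'd', 'a']
'a': index 3 in ['c', 'e', 'd', 'a'] -> ['a', 'c', 'e', 'd']
'd': index 3 in ['a', 'c', 'e', 'd'] -> ['d', 'a', 'c', 'e']
'd': index 0 in ['d', 'a', 'c', 'e'] -> ['d', 'a', 'c', 'e']
'c': index 2 in ['d', 'a', 'c', 'e'] -> ['c', 'd', 'a', 'e']
'a': index 2 in ['c', 'd', 'a', 'e'] -> ['a', 'c', 'd', 'e']
'e': index 3 in ['a', 'c', 'd', 'e'] -> ['e', 'a', 'c', 'd']


Output: [2, 0, 3, 0, 3, 3, 3, 0, 2, 2, 3]


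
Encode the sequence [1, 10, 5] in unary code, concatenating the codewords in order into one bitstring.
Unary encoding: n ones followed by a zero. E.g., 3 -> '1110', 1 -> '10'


Encode each number as n ones followed by a terminating 0:
  1 -> 10 (2 bits)
  10 -> 11111111110 (11 bits)
  5 -> 111110 (6 bits)
Total length = 2 + 11 + 6 = 19 bits.

Unary([1, 10, 5]) = 1011111111110111110 (19 bits)


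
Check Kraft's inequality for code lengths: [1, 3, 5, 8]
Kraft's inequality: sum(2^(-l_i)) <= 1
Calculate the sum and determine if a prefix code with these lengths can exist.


Sum = 2^(-1) + 2^(-3) + 2^(-5) + 2^(-8)
    = 0.5 + 0.125 + 0.03125 + 0.00390625
    = 169/256 = 0.66015625
Since 0.66015625 <= 1, Kraft's inequality IS satisfied.
A prefix code with these lengths CAN exist.

Kraft sum = 0.66015625. Satisfied.


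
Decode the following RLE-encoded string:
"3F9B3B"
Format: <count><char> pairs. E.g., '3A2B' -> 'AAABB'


Expanding each <count><char> pair:
  3F -> 'FFF'
  9B -> 'BBBBBBBBB'
  3B -> 'BBB'

Decoded = FFFBBBBBBBBBBBB


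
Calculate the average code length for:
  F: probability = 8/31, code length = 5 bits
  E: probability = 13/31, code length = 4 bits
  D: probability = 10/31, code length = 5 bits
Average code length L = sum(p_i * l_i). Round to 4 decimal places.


Weighted contributions p_i * l_i:
  F: (8/31) * 5 = 40/31
  E: (13/31) * 4 = 52/31
  D: (10/31) * 5 = 50/31
Sum = (40 + 52 + 50)/31 = 142/31

L = 142/31 = 4.5806 bits/symbol
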